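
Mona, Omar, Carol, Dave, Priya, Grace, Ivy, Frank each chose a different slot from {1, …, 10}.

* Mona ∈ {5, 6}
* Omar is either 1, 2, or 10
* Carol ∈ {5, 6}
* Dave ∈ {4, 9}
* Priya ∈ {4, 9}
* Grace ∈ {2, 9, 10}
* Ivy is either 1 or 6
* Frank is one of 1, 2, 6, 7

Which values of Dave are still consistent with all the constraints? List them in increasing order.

4, 9

The 8 variables together cover exactly {1, 2, 4, 5, 6, 7, 9, 10} — 8 values for 8 variables — and 7 appears only in Frank's list, so Frank = 7.
Mona and Carol between them cover only {5, 6} — a naked pair. Remove those values from Ivy.
Ivy's domain is down to {1}, so Ivy = 1. Eliminate 1 elsewhere: Omar.
The 2 variables Dave and Priya are confined to {4, 9}, which locks those values in; drop them from Grace.
No further eliminations apply; Dave can still be any of 4, 9.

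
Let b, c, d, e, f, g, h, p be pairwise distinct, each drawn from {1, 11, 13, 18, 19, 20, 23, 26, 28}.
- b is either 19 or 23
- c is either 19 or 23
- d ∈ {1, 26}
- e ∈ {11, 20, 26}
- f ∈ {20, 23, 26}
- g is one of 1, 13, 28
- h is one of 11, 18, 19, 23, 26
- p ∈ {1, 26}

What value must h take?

18

b and c share exactly the 2 values {19, 23}; by pigeonhole those values go to them, so strike 19, 23 from f, h.
d and p share exactly the 2 values {1, 26}; by pigeonhole those values go to them, so strike 1, 26 from e, f, g, h.
That leaves f = 20. So e can't be 20.
That leaves e = 11. So h can't be 11.
So h = 18.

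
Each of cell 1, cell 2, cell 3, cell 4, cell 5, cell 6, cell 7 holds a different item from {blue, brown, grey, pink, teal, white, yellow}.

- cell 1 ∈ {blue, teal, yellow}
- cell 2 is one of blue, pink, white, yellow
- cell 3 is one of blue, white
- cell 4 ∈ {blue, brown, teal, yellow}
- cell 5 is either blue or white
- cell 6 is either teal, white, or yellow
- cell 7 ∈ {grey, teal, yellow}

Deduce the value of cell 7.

The 7 variables together cover exactly {blue, brown, grey, pink, teal, white, yellow} — 7 values for 7 variables — and brown appears only in cell 4's list, so cell 4 = brown.
Among the 6 still-open variables, grey fits only cell 7 (and all 6 values in {blue, grey, pink, teal, white, yellow} must be used), so cell 7 = grey.

grey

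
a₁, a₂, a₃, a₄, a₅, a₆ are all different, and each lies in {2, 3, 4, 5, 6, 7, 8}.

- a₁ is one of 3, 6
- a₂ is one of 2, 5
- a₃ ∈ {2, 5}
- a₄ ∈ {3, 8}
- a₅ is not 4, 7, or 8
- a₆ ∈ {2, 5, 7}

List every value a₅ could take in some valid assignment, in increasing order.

Among the 6 variables, 7 fits only a₆ (and all 6 values in {2, 3, 5, 6, 7, 8} must be used), so a₆ = 7.
Among the 5 still-open variables, 8 fits only a₄ (and all 5 values in {2, 3, 5, 6, 8} must be used), so a₄ = 8.
a₂ and a₃ share exactly the 2 values {2, 5}; by pigeonhole those values go to them, so strike 2, 5 from a₅.
No further eliminations apply; a₅ can still be any of 3, 6.

3, 6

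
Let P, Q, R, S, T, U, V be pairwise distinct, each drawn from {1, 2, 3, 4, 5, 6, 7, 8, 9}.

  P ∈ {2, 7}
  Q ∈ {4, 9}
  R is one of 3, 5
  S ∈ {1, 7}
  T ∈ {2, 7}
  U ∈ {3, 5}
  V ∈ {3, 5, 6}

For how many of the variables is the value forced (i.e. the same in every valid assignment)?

P and T between them cover only {2, 7} — a naked pair. Remove those values from S.
S's domain is down to {1}, so S = 1.
The 2 variables R and U are confined to {3, 5}, which locks those values in; drop them from V.
V must be 6 (only option left).
Determined: S=1, V=6. The other variables each still have more than one consistent value. That makes 2.

2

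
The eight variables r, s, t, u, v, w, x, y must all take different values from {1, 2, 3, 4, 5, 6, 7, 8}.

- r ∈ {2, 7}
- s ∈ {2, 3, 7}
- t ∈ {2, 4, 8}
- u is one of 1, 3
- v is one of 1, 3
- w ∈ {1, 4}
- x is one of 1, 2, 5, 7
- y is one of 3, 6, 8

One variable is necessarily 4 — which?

w

Among the 8 variables, 5 fits only x (and all 8 values in {1, 2, 3, 4, 5, 6, 7, 8} must be used), so x = 5.
The 7 still-open variables together cover exactly {1, 2, 3, 4, 6, 7, 8} — 7 values for 7 variables — and 6 appears only in y's list, so y = 6.
The 6 still-open variables draw from only 6 values {1, 2, 3, 4, 7, 8}, so each is used; only t can be 8, hence t = 8.
The 5 still-open variables together cover exactly {1, 2, 3, 4, 7} — 5 values for 5 variables — and 4 appears only in w's list, so w = 4.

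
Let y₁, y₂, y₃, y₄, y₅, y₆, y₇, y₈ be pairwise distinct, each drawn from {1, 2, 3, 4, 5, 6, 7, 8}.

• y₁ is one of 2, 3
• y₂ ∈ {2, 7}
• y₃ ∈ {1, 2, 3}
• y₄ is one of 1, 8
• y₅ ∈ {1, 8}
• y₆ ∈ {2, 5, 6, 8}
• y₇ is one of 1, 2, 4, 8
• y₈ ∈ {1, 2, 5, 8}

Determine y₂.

Among the 8 variables, 4 fits only y₇ (and all 8 values in {1, 2, 3, 4, 5, 6, 7, 8} must be used), so y₇ = 4.
Among the 7 still-open variables, 6 fits only y₆ (and all 7 values in {1, 2, 3, 5, 6, 7, 8} must be used), so y₆ = 6.
The 6 still-open variables draw from only 6 values {1, 2, 3, 5, 7, 8}, so each is used; only y₈ can be 5, hence y₈ = 5.
Among the 5 still-open variables, 7 fits only y₂ (and all 5 values in {1, 2, 3, 7, 8} must be used), so y₂ = 7.

7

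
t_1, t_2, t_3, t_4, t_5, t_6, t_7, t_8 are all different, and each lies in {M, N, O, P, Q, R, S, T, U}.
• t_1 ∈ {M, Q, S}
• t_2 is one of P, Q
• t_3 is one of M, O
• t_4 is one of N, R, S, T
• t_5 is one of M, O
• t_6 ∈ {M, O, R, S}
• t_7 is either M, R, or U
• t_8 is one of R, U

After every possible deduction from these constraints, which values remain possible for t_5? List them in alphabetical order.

M, O

t_3 and t_5 share exactly the 2 values {M, O}; by pigeonhole those values go to them, so strike M, O from t_1, t_6, t_7.
The 2 variables t_7 and t_8 are confined to {R, U}, which locks those values in; drop them from t_4, t_6.
t_6's domain is down to {S}, so t_6 = S. So t_1, t_4 can't be S.
t_1 has just one choice, so t_1 = Q. Eliminate Q elsewhere: t_2.
t_2's domain is down to {P}, so t_2 = P.
No further eliminations apply; t_5 can still be any of M, O.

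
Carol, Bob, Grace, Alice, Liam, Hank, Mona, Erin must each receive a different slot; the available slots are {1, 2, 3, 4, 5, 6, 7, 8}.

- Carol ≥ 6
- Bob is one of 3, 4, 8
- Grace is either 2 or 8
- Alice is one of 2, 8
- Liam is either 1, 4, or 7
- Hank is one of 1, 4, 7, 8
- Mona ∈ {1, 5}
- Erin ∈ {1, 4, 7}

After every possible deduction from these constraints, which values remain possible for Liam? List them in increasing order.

1, 4, 7

The 8 variables together cover exactly {1, 2, 3, 4, 5, 6, 7, 8} — 8 values for 8 variables — and 3 appears only in Bob's list, so Bob = 3.
Among the 7 still-open variables, 5 fits only Mona (and all 7 values in {1, 2, 4, 5, 6, 7, 8} must be used), so Mona = 5.
The 6 still-open variables together cover exactly {1, 2, 4, 6, 7, 8} — 6 values for 6 variables — and 6 appears only in Carol's list, so Carol = 6.
Grace and Alice between them cover only {2, 8} — a naked pair. Remove those values from Hank.
No further eliminations apply; Liam can still be any of 1, 4, 7.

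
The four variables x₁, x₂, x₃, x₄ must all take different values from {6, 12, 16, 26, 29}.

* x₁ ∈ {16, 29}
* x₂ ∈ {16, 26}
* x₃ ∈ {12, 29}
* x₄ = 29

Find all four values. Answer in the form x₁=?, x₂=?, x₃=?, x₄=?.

x₄'s domain is down to {29}, so x₄ = 29. Remove 29 from x₁, x₃.
x₁'s domain is down to {16}, so x₁ = 16. Strike 16 from x₂.
x₂'s domain is down to {26}, so x₂ = 26.
x₃ has just one choice, so x₃ = 12.

x₁=16, x₂=26, x₃=12, x₄=29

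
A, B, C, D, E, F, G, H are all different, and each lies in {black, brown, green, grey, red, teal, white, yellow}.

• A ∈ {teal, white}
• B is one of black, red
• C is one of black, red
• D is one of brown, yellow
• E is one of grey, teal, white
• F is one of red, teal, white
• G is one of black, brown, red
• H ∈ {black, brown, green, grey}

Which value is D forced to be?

Among the 8 variables, green fits only H (and all 8 values in {black, brown, green, grey, red, teal, white, yellow} must be used), so H = green.
Among the 7 still-open variables, grey fits only E (and all 7 values in {black, brown, grey, red, teal, white, yellow} must be used), so E = grey.
Among the 6 still-open variables, yellow fits only D (and all 6 values in {black, brown, red, teal, white, yellow} must be used), so D = yellow.

yellow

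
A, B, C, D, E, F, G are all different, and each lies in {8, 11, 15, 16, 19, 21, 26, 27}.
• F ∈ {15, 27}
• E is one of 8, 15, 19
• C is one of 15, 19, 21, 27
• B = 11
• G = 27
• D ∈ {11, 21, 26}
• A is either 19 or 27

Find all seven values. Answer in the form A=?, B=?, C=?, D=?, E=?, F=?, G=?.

A=19, B=11, C=21, D=26, E=8, F=15, G=27

B has just one choice, so B = 11. So D can't be 11.
G has just one choice, so G = 27. Strike 27 from A, C, F.
A must be 19 (only option left). Remove 19 from C, E.
That leaves F = 15. Strike 15 from C, E.
C has just one choice, so C = 21. Eliminate 21 elsewhere: D.
D has just one choice, so D = 26.
E's domain is down to {8}, so E = 8.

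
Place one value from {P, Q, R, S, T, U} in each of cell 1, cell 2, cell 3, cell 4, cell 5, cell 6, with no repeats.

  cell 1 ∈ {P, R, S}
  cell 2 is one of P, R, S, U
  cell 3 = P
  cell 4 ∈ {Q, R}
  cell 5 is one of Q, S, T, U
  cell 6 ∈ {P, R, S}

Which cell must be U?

cell 3 must be P (only option left). So cell 1, cell 2, cell 6 can't be P.
Among the 5 still-open variables, T fits only cell 5 (and all 5 values in {Q, R, S, T, U} must be used), so cell 5 = T.
The 4 still-open variables draw from only 4 values {Q, R, S, U}, so each is used; only cell 4 can be Q, hence cell 4 = Q.
The 3 still-open variables together cover exactly {R, S, U} — 3 values for 3 variables — and U appears only in cell 2's list, so cell 2 = U.

cell 2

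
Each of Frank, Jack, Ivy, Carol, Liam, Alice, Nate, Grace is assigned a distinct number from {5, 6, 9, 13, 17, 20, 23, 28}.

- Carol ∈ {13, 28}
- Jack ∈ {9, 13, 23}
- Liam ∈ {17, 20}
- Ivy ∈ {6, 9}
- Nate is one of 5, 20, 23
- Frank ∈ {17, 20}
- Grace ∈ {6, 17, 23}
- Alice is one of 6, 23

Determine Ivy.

9

The 8 variables together cover exactly {5, 6, 9, 13, 17, 20, 23, 28} — 8 values for 8 variables — and 5 appears only in Nate's list, so Nate = 5.
The 7 still-open variables draw from only 7 values {6, 9, 13, 17, 20, 23, 28}, so each is used; only Carol can be 28, hence Carol = 28.
The 6 still-open variables together cover exactly {6, 9, 13, 17, 20, 23} — 6 values for 6 variables — and 13 appears only in Jack's list, so Jack = 13.
The 5 still-open variables draw from only 5 values {6, 9, 17, 20, 23}, so each is used; only Ivy can be 9, hence Ivy = 9.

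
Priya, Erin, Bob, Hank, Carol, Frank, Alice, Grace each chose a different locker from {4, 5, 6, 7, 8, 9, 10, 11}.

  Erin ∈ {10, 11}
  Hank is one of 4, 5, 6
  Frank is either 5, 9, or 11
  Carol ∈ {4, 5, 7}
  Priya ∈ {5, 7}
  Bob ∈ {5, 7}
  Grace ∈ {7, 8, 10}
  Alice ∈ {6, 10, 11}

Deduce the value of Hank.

The 8 variables draw from only 8 values {4, 5, 6, 7, 8, 9, 10, 11}, so each is used; only Grace can be 8, hence Grace = 8.
Among the 7 still-open variables, 9 fits only Frank (and all 7 values in {4, 5, 6, 7, 9, 10, 11} must be used), so Frank = 9.
Priya and Bob share exactly the 2 values {5, 7}; by pigeonhole those values go to them, so strike 5, 7 from Hank, Carol.
Carol must be 4 (only option left). Eliminate 4 elsewhere: Hank.
So Hank = 6.

6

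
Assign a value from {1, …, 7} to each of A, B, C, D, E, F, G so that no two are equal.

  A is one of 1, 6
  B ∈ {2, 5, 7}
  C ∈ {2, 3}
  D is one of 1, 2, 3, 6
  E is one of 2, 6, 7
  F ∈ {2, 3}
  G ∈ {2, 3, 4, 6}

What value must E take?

The 7 variables draw from only 7 values {1, 2, 3, 4, 5, 6, 7}, so each is used; only G can be 4, hence G = 4.
The 6 still-open variables draw from only 6 values {1, 2, 3, 5, 6, 7}, so each is used; only B can be 5, hence B = 5.
Among the 5 still-open variables, 7 fits only E (and all 5 values in {1, 2, 3, 6, 7} must be used), so E = 7.

7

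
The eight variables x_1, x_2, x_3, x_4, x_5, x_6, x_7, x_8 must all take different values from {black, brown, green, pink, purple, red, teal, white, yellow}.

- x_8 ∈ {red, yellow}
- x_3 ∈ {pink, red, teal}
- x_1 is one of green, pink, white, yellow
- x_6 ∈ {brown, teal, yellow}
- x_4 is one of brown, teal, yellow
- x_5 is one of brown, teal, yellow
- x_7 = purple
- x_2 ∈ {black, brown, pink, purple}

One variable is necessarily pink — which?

x_3

x_7 has just one choice, so x_7 = purple. Eliminate purple elsewhere: x_2.
x_4, x_5, x_6 between them cover only {brown, teal, yellow} — a naked triple. Remove those values from x_1, x_2, x_3, x_8.
x_8 must be red (only option left). Eliminate red elsewhere: x_3.
So pink goes to x_3.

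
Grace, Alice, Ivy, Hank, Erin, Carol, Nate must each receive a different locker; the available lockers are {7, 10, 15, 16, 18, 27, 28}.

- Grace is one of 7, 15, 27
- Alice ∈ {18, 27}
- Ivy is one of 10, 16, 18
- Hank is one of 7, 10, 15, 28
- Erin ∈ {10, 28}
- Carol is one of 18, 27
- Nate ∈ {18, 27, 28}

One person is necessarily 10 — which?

Erin

Among the 7 variables, 16 fits only Ivy (and all 7 values in {7, 10, 15, 16, 18, 27, 28} must be used), so Ivy = 16.
The 2 variables Alice and Carol are confined to {18, 27}, which locks those values in; drop them from Grace, Nate.
Nate has just one choice, so Nate = 28. Strike 28 from Hank, Erin.
So 10 goes to Erin.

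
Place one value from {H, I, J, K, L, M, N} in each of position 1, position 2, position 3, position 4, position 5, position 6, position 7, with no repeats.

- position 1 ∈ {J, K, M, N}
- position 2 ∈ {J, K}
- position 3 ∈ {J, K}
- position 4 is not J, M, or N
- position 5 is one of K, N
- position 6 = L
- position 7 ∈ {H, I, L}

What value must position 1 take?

M

position 6's domain is down to {L}, so position 6 = L. Eliminate L elsewhere: position 4, position 7.
Among the 6 still-open variables, M fits only position 1 (and all 6 values in {H, I, J, K, M, N} must be used), so position 1 = M.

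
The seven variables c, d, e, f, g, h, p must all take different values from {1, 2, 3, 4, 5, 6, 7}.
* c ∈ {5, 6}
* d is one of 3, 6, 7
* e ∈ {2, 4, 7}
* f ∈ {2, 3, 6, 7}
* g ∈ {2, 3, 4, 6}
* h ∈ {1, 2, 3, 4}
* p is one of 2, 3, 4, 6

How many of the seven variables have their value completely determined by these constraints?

Among the 7 variables, 1 fits only h (and all 7 values in {1, 2, 3, 4, 5, 6, 7} must be used), so h = 1.
The 6 still-open variables together cover exactly {2, 3, 4, 5, 6, 7} — 6 values for 6 variables — and 5 appears only in c's list, so c = 5.
Determined: c=5, h=1. The other variables each still have more than one consistent value. That makes 2.

2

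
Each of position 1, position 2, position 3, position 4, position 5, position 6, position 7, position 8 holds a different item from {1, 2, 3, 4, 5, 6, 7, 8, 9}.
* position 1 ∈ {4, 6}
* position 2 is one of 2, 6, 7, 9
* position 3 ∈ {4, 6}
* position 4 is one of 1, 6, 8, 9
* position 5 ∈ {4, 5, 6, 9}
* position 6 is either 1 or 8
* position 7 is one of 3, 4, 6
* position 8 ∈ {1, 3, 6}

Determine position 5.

5

position 1 and position 3 share exactly the 2 values {4, 6}; by pigeonhole those values go to them, so strike 4, 6 from position 2, position 4, position 5, position 7, position 8.
position 7's domain is down to {3}, so position 7 = 3. Strike 3 from position 8.
That leaves position 8 = 1. So position 4, position 6 can't be 1.
That leaves position 6 = 8. Eliminate 8 elsewhere: position 4.
That leaves position 4 = 9. Remove 9 from position 2, position 5.
So position 5 = 5.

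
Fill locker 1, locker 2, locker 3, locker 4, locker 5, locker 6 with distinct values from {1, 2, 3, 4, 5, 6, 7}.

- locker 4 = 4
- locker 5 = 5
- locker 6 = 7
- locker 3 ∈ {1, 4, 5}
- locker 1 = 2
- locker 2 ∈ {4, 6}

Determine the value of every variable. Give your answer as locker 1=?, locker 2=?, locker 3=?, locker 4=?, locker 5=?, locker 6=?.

locker 1=2, locker 2=6, locker 3=1, locker 4=4, locker 5=5, locker 6=7

locker 1's domain is down to {2}, so locker 1 = 2.
That leaves locker 4 = 4. Eliminate 4 elsewhere: locker 2, locker 3.
locker 5 has just one choice, so locker 5 = 5. So locker 3 can't be 5.
locker 6's domain is down to {7}, so locker 6 = 7.
locker 2 has just one choice, so locker 2 = 6.
locker 3's domain is down to {1}, so locker 3 = 1.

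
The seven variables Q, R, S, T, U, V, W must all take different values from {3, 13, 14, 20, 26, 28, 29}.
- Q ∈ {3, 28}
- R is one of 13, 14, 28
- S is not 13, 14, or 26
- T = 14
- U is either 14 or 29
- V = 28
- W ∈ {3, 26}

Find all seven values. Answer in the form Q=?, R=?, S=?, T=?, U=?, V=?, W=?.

T must be 14 (only option left). Strike 14 from R, U.
U has just one choice, so U = 29. Remove 29 from S.
That leaves V = 28. Eliminate 28 elsewhere: Q, R, S.
That leaves Q = 3. Strike 3 from S, W.
R must be 13 (only option left).
S must be 20 (only option left).
W has just one choice, so W = 26.

Q=3, R=13, S=20, T=14, U=29, V=28, W=26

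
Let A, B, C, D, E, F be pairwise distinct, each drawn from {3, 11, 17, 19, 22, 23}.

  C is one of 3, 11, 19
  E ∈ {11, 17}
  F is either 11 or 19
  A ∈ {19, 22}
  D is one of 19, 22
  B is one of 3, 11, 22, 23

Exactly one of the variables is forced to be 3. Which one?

C

The 6 variables draw from only 6 values {3, 11, 17, 19, 22, 23}, so each is used; only E can be 17, hence E = 17.
Among the 5 still-open variables, 23 fits only B (and all 5 values in {3, 11, 19, 22, 23} must be used), so B = 23.
The 4 still-open variables together cover exactly {3, 11, 19, 22} — 4 values for 4 variables — and 3 appears only in C's list, so C = 3.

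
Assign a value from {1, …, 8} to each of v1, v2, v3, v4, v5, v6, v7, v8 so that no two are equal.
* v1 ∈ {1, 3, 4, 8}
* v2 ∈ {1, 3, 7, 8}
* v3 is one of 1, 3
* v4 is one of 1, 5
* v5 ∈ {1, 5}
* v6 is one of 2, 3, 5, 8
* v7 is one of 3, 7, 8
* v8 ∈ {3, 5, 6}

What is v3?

The 8 variables together cover exactly {1, 2, 3, 4, 5, 6, 7, 8} — 8 values for 8 variables — and 2 appears only in v6's list, so v6 = 2.
Among the 7 still-open variables, 4 fits only v1 (and all 7 values in {1, 3, 4, 5, 6, 7, 8} must be used), so v1 = 4.
The 6 still-open variables draw from only 6 values {1, 3, 5, 6, 7, 8}, so each is used; only v8 can be 6, hence v8 = 6.
The 2 variables v4 and v5 are confined to {1, 5}, which locks those values in; drop them from v2, v3.
So v3 = 3.

3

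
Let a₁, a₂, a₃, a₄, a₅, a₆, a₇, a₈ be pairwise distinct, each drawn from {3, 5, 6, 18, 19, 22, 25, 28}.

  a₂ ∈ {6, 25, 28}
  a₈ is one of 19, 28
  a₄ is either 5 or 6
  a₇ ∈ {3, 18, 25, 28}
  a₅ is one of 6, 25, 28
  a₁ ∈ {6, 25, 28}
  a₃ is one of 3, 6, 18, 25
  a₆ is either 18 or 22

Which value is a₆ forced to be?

Among the 8 variables, 5 fits only a₄ (and all 8 values in {3, 5, 6, 18, 19, 22, 25, 28} must be used), so a₄ = 5.
Among the 7 still-open variables, 19 fits only a₈ (and all 7 values in {3, 6, 18, 19, 22, 25, 28} must be used), so a₈ = 19.
The 6 still-open variables draw from only 6 values {3, 6, 18, 22, 25, 28}, so each is used; only a₆ can be 22, hence a₆ = 22.

22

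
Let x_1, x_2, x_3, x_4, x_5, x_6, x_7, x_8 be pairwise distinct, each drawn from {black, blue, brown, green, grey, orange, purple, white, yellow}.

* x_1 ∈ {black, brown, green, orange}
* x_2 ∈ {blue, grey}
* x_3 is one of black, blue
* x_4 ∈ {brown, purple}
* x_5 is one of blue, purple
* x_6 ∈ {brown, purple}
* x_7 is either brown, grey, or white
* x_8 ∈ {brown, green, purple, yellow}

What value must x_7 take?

white

x_4 and x_6 between them cover only {brown, purple} — a naked pair. Remove those values from x_1, x_5, x_7, x_8.
x_5 has just one choice, so x_5 = blue. Remove blue from x_2, x_3.
x_2 has just one choice, so x_2 = grey. Eliminate grey elsewhere: x_7.
So x_7 = white.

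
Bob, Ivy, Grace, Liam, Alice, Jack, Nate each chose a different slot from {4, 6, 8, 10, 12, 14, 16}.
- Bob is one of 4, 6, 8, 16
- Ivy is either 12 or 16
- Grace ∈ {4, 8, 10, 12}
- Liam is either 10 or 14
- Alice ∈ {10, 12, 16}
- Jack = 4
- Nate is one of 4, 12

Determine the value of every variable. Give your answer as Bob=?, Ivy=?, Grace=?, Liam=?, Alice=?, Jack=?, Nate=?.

Bob=6, Ivy=16, Grace=8, Liam=14, Alice=10, Jack=4, Nate=12

Jack has just one choice, so Jack = 4. Remove 4 from Bob, Grace, Nate.
Nate has just one choice, so Nate = 12. Eliminate 12 elsewhere: Ivy, Grace, Alice.
Ivy's domain is down to {16}, so Ivy = 16. Remove 16 from Bob, Alice.
Alice must be 10 (only option left). So Grace, Liam can't be 10.
Grace must be 8 (only option left). Eliminate 8 elsewhere: Bob.
Liam's domain is down to {14}, so Liam = 14.
Bob's domain is down to {6}, so Bob = 6.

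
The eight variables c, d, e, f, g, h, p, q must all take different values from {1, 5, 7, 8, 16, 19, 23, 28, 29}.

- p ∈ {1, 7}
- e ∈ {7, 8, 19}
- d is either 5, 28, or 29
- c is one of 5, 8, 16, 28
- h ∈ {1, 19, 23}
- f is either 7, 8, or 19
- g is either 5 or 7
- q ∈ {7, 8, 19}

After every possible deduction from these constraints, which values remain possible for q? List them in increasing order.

7, 8, 19

e, f, q between them cover only {7, 8, 19} — a naked triple. Remove those values from c, g, h, p.
That leaves g = 5. So c, d can't be 5.
p must be 1 (only option left). Strike 1 from h.
h's domain is down to {23}, so h = 23.
No further eliminations apply; q can still be any of 7, 8, 19.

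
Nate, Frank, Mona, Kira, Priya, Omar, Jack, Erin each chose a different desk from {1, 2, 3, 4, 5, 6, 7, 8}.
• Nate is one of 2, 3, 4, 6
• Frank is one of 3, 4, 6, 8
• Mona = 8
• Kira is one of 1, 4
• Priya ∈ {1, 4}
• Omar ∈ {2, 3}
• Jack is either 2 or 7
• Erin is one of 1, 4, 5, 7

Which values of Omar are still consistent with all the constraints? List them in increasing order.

2, 3

Mona has just one choice, so Mona = 8. So Frank can't be 8.
Among the 7 still-open variables, 5 fits only Erin (and all 7 values in {1, 2, 3, 4, 5, 6, 7} must be used), so Erin = 5.
Among the 6 still-open variables, 7 fits only Jack (and all 6 values in {1, 2, 3, 4, 6, 7} must be used), so Jack = 7.
Kira and Priya between them cover only {1, 4} — a naked pair. Remove those values from Nate, Frank.
No further eliminations apply; Omar can still be any of 2, 3.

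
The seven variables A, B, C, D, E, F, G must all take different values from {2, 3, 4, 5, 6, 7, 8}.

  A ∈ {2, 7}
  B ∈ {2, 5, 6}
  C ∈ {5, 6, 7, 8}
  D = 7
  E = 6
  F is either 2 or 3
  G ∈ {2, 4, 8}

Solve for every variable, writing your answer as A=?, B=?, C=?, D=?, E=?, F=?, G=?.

A=2, B=5, C=8, D=7, E=6, F=3, G=4

D's domain is down to {7}, so D = 7. Remove 7 from A, C.
That leaves E = 6. Eliminate 6 elsewhere: B, C.
A must be 2 (only option left). Remove 2 from B, F, G.
B's domain is down to {5}, so B = 5. Strike 5 from C.
C's domain is down to {8}, so C = 8. So G can't be 8.
F's domain is down to {3}, so F = 3.
G must be 4 (only option left).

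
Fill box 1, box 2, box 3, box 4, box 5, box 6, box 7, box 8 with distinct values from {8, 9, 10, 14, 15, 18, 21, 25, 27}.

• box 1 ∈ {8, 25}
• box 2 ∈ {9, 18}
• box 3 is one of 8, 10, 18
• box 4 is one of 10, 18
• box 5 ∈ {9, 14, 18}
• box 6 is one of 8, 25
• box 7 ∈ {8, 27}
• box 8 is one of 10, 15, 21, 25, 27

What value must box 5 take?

box 1 and box 6 between them cover only {8, 25} — a naked pair. Remove those values from box 3, box 7, box 8.
That leaves box 7 = 27. Strike 27 from box 8.
box 3 and box 4 between them cover only {10, 18} — a naked pair. Remove those values from box 2, box 5, box 8.
That leaves box 2 = 9. So box 5 can't be 9.
So box 5 = 14.

14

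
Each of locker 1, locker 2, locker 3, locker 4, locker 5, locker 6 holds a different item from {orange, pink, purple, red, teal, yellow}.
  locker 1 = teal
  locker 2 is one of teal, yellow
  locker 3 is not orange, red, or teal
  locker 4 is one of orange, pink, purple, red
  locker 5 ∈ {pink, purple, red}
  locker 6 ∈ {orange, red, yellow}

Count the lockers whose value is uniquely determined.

2

locker 1's domain is down to {teal}, so locker 1 = teal. Strike teal from locker 2.
That leaves locker 2 = yellow. Eliminate yellow elsewhere: locker 3, locker 6.
Determined: locker 1=teal, locker 2=yellow. The other lockers each still have more than one consistent value. That makes 2.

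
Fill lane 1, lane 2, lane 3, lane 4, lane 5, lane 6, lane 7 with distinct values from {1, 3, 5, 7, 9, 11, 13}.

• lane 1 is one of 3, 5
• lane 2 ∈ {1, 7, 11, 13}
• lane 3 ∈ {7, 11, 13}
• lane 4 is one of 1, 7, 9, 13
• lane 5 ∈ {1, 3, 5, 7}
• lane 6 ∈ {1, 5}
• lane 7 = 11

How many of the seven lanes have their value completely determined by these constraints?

lane 7 must be 11 (only option left). Strike 11 from lane 2, lane 3.
Among the 6 still-open variables, 9 fits only lane 4 (and all 6 values in {1, 3, 5, 7, 9, 13} must be used), so lane 4 = 9.
Determined: lane 4=9, lane 7=11. The other lanes each still have more than one consistent value. That makes 2.

2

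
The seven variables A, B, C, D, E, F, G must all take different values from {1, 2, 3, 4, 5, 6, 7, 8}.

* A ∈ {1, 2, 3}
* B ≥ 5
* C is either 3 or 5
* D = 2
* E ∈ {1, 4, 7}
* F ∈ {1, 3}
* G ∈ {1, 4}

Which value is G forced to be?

4

D has just one choice, so D = 2. Remove 2 from A.
A and F between them cover only {1, 3} — a naked pair. Remove those values from C, E, G.
So G = 4.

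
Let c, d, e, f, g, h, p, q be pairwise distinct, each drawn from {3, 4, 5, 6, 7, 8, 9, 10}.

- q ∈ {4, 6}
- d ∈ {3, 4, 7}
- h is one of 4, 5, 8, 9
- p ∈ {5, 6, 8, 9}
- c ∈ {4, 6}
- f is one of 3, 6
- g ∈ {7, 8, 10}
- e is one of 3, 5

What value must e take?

The 8 variables draw from only 8 values {3, 4, 5, 6, 7, 8, 9, 10}, so each is used; only g can be 10, hence g = 10.
The 7 still-open variables draw from only 7 values {3, 4, 5, 6, 7, 8, 9}, so each is used; only d can be 7, hence d = 7.
c and q between them cover only {4, 6} — a naked pair. Remove those values from f, h, p.
f's domain is down to {3}, so f = 3. Remove 3 from e.
So e = 5.

5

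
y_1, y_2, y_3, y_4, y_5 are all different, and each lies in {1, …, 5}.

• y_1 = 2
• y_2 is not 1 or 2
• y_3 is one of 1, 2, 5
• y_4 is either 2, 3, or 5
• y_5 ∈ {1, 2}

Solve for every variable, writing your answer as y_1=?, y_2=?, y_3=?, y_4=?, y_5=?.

y_1's domain is down to {2}, so y_1 = 2. Strike 2 from y_3, y_4, y_5.
That leaves y_5 = 1. Remove 1 from y_3.
y_3 has just one choice, so y_3 = 5. Remove 5 from y_2, y_4.
y_4's domain is down to {3}, so y_4 = 3. Strike 3 from y_2.
y_2 has just one choice, so y_2 = 4.

y_1=2, y_2=4, y_3=5, y_4=3, y_5=1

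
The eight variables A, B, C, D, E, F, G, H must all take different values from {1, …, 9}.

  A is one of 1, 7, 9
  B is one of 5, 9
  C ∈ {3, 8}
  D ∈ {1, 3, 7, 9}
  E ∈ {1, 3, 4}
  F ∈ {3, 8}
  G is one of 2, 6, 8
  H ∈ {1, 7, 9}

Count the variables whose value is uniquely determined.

C and F between them cover only {3, 8} — a naked pair. Remove those values from D, E, G.
A, D, H share exactly the 3 values {1, 7, 9}; by pigeonhole those values go to them, so strike 1, 7, 9 from B, E.
B must be 5 (only option left).
E must be 4 (only option left).
Determined: B=5, E=4. The other variables each still have more than one consistent value. That makes 2.

2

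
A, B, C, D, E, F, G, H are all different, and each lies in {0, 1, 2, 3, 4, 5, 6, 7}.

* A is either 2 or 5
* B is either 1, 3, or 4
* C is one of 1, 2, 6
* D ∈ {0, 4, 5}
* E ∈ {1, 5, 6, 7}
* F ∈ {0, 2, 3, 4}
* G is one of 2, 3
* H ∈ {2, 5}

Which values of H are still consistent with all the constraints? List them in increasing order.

2, 5

The 8 variables together cover exactly {0, 1, 2, 3, 4, 5, 6, 7} — 8 values for 8 variables — and 7 appears only in E's list, so E = 7.
Among the 7 still-open variables, 6 fits only C (and all 7 values in {0, 1, 2, 3, 4, 5, 6} must be used), so C = 6.
The 6 still-open variables together cover exactly {0, 1, 2, 3, 4, 5} — 6 values for 6 variables — and 1 appears only in B's list, so B = 1.
The 2 variables A and H are confined to {2, 5}, which locks those values in; drop them from D, F, G.
That leaves G = 3. Remove 3 from F.
No further eliminations apply; H can still be any of 2, 5.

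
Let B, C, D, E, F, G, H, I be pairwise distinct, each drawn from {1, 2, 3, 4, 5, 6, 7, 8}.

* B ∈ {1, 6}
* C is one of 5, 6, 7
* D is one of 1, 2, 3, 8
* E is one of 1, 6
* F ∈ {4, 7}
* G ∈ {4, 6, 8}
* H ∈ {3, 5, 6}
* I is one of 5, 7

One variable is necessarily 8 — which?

The 8 variables draw from only 8 values {1, 2, 3, 4, 5, 6, 7, 8}, so each is used; only D can be 2, hence D = 2.
The 7 still-open variables draw from only 7 values {1, 3, 4, 5, 6, 7, 8}, so each is used; only H can be 3, hence H = 3.
Among the 6 still-open variables, 8 fits only G (and all 6 values in {1, 4, 5, 6, 7, 8} must be used), so G = 8.

G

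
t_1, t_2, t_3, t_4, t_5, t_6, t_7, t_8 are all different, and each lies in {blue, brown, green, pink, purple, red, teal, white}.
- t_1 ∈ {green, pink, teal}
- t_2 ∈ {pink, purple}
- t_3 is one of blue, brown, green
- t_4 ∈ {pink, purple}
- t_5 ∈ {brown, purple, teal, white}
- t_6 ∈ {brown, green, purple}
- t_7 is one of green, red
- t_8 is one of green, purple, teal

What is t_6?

brown

The 8 variables draw from only 8 values {blue, brown, green, pink, purple, red, teal, white}, so each is used; only t_3 can be blue, hence t_3 = blue.
The 7 still-open variables draw from only 7 values {brown, green, pink, purple, red, teal, white}, so each is used; only t_7 can be red, hence t_7 = red.
The 6 still-open variables draw from only 6 values {brown, green, pink, purple, teal, white}, so each is used; only t_5 can be white, hence t_5 = white.
The 5 still-open variables draw from only 5 values {brown, green, pink, purple, teal}, so each is used; only t_6 can be brown, hence t_6 = brown.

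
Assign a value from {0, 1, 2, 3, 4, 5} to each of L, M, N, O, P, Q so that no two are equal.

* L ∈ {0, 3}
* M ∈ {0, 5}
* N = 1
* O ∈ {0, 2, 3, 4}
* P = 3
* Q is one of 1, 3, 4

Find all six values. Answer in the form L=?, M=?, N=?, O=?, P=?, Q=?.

N has just one choice, so N = 1. Strike 1 from Q.
P has just one choice, so P = 3. Eliminate 3 elsewhere: L, O, Q.
Q must be 4 (only option left). Strike 4 from O.
L's domain is down to {0}, so L = 0. Eliminate 0 elsewhere: M, O.
M's domain is down to {5}, so M = 5.
O has just one choice, so O = 2.

L=0, M=5, N=1, O=2, P=3, Q=4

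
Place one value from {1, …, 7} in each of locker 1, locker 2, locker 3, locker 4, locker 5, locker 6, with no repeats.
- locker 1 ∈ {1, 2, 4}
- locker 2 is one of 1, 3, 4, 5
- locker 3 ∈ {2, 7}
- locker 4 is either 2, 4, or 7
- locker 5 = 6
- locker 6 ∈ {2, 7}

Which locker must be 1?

locker 1

locker 5's domain is down to {6}, so locker 5 = 6.
The 2 variables locker 3 and locker 6 are confined to {2, 7}, which locks those values in; drop them from locker 1, locker 4.
locker 4's domain is down to {4}, so locker 4 = 4. Remove 4 from locker 1, locker 2.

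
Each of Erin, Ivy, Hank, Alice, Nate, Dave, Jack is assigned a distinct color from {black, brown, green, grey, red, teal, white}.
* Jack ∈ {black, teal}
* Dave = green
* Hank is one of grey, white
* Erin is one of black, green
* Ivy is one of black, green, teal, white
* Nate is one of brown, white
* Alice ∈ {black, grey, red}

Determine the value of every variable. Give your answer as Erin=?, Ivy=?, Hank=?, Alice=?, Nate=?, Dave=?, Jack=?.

Erin=black, Ivy=white, Hank=grey, Alice=red, Nate=brown, Dave=green, Jack=teal

Dave must be green (only option left). Eliminate green elsewhere: Erin, Ivy.
That leaves Erin = black. So Ivy, Alice, Jack can't be black.
Jack must be teal (only option left). Eliminate teal elsewhere: Ivy.
Ivy's domain is down to {white}, so Ivy = white. Remove white from Hank, Nate.
Hank's domain is down to {grey}, so Hank = grey. Remove grey from Alice.
Alice must be red (only option left).
That leaves Nate = brown.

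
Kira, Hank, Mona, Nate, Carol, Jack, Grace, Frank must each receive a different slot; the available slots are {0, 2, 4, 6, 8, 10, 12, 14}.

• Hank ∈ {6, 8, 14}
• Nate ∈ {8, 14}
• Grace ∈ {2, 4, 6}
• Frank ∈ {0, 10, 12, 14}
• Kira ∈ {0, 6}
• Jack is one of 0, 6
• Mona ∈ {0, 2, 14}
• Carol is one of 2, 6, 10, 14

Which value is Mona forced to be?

Among the 8 variables, 4 fits only Grace (and all 8 values in {0, 2, 4, 6, 8, 10, 12, 14} must be used), so Grace = 4.
The 7 still-open variables together cover exactly {0, 2, 6, 8, 10, 12, 14} — 7 values for 7 variables — and 12 appears only in Frank's list, so Frank = 12.
The 6 still-open variables draw from only 6 values {0, 2, 6, 8, 10, 14}, so each is used; only Carol can be 10, hence Carol = 10.
The 5 still-open variables draw from only 5 values {0, 2, 6, 8, 14}, so each is used; only Mona can be 2, hence Mona = 2.

2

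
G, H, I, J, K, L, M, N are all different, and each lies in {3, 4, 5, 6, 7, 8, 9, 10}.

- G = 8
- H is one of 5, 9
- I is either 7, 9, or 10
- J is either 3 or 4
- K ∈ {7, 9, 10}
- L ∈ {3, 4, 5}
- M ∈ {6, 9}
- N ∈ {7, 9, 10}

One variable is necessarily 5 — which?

H

G's domain is down to {8}, so G = 8.
The 7 still-open variables draw from only 7 values {3, 4, 5, 6, 7, 9, 10}, so each is used; only M can be 6, hence M = 6.
The 3 variables I, K, N are confined to {7, 9, 10}, which locks those values in; drop them from H.
So 5 goes to H.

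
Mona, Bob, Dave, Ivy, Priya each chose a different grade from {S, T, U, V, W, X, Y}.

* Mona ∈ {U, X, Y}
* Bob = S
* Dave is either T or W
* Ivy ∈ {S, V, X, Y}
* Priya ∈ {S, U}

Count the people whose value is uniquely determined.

Bob's domain is down to {S}, so Bob = S. So Ivy, Priya can't be S.
That leaves Priya = U. Strike U from Mona.
Determined: Bob=S, Priya=U. The other people each still have more than one consistent value. That makes 2.

2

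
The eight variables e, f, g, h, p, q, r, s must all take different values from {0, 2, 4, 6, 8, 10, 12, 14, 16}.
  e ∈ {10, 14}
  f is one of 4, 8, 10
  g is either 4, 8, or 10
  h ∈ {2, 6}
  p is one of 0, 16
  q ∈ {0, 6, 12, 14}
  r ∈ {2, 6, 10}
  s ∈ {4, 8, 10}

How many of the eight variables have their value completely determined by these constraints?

f, g, s between them cover only {4, 8, 10} — a naked triple. Remove those values from e, r.
e has just one choice, so e = 14. Strike 14 from q.
h and r share exactly the 2 values {2, 6}; by pigeonhole those values go to them, so strike 2, 6 from q.
Determined: e=14. The other variables each still have more than one consistent value. That makes 1.

1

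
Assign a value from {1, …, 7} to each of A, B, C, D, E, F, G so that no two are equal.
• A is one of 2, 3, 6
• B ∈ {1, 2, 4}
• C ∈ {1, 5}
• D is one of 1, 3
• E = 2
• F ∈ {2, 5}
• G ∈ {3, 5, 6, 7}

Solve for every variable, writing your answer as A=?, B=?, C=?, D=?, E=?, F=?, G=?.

A=6, B=4, C=1, D=3, E=2, F=5, G=7

E's domain is down to {2}, so E = 2. Strike 2 from A, B, F.
F has just one choice, so F = 5. Eliminate 5 elsewhere: C, G.
C must be 1 (only option left). Eliminate 1 elsewhere: B, D.
D must be 3 (only option left). So A, G can't be 3.
A's domain is down to {6}, so A = 6. Remove 6 from G.
B's domain is down to {4}, so B = 4.
That leaves G = 7.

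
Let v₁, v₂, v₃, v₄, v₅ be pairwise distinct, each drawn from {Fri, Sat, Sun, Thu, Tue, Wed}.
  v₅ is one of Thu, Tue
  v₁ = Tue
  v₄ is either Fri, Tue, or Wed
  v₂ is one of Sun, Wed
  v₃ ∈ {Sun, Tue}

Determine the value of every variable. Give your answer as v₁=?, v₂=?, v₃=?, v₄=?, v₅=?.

v₁=Tue, v₂=Wed, v₃=Sun, v₄=Fri, v₅=Thu

v₁ has just one choice, so v₁ = Tue. Eliminate Tue elsewhere: v₃, v₄, v₅.
v₃ must be Sun (only option left). Eliminate Sun elsewhere: v₂.
v₅ must be Thu (only option left).
That leaves v₂ = Wed. So v₄ can't be Wed.
v₄ has just one choice, so v₄ = Fri.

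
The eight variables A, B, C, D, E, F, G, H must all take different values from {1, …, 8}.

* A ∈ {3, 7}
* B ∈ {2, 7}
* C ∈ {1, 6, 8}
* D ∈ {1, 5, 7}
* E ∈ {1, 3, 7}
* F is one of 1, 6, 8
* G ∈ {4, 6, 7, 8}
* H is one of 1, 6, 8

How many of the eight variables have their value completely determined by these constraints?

The 8 variables together cover exactly {1, 2, 3, 4, 5, 6, 7, 8} — 8 values for 8 variables — and 2 appears only in B's list, so B = 2.
The 7 still-open variables together cover exactly {1, 3, 4, 5, 6, 7, 8} — 7 values for 7 variables — and 4 appears only in G's list, so G = 4.
Among the 6 still-open variables, 5 fits only D (and all 6 values in {1, 3, 5, 6, 7, 8} must be used), so D = 5.
C, F, H between them cover only {1, 6, 8} — a naked triple. Remove those values from E.
Determined: B=2, D=5, G=4. The other variables each still have more than one consistent value. That makes 3.

3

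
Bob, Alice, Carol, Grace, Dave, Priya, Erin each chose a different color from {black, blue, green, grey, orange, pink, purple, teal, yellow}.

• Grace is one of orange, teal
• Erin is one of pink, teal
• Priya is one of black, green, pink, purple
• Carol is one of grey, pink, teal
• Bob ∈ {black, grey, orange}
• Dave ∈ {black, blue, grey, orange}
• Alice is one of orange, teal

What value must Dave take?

Alice and Grace between them cover only {orange, teal} — a naked pair. Remove those values from Bob, Carol, Dave, Erin.
That leaves Erin = pink. Eliminate pink elsewhere: Carol, Priya.
Carol has just one choice, so Carol = grey. So Bob, Dave can't be grey.
Bob must be black (only option left). Remove black from Dave, Priya.
So Dave = blue.

blue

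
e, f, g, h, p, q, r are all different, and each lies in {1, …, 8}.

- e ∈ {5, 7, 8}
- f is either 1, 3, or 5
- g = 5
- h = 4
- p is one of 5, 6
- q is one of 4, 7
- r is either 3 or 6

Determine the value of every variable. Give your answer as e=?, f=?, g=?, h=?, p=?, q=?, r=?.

g must be 5 (only option left). Remove 5 from e, f, p.
That leaves h = 4. Strike 4 from q.
p must be 6 (only option left). Eliminate 6 elsewhere: r.
q must be 7 (only option left). Remove 7 from e.
r's domain is down to {3}, so r = 3. Remove 3 from f.
e's domain is down to {8}, so e = 8.
That leaves f = 1.

e=8, f=1, g=5, h=4, p=6, q=7, r=3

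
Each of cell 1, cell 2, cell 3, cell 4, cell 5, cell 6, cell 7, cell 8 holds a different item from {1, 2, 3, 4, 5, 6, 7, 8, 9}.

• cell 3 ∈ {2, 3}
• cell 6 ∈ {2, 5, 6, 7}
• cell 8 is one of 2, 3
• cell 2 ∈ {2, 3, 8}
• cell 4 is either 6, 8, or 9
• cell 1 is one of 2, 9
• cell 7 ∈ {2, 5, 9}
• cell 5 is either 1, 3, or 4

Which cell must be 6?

cell 4

The 2 variables cell 3 and cell 8 are confined to {2, 3}, which locks those values in; drop them from cell 1, cell 2, cell 5, cell 6, cell 7.
cell 1 must be 9 (only option left). So cell 4, cell 7 can't be 9.
cell 2 has just one choice, so cell 2 = 8. Remove 8 from cell 4.
So 6 goes to cell 4.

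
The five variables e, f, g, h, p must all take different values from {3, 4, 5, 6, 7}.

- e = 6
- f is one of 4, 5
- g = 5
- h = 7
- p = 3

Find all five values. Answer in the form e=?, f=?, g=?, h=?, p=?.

e=6, f=4, g=5, h=7, p=3

e must be 6 (only option left).
That leaves g = 5. So f can't be 5.
That leaves h = 7.
That leaves p = 3.
f has just one choice, so f = 4.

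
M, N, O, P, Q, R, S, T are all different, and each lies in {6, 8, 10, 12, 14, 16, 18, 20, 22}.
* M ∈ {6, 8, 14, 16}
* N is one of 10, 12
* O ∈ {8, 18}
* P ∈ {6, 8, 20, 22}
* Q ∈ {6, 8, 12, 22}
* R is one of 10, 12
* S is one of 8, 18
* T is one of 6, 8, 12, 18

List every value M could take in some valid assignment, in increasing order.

The 2 variables N and R are confined to {10, 12}, which locks those values in; drop them from Q, T.
The 2 variables O and S are confined to {8, 18}, which locks those values in; drop them from M, P, Q, T.
T has just one choice, so T = 6. Eliminate 6 elsewhere: M, P, Q.
Q has just one choice, so Q = 22. Strike 22 from P.
P's domain is down to {20}, so P = 20.
No further eliminations apply; M can still be any of 14, 16.

14, 16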